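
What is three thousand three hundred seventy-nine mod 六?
Convert three thousand three hundred seventy-nine (English words) → 3×1000 + 3×100 + 79 = 3379 (decimal)
Convert 六 (Chinese numeral) → 6 (decimal)
Compute 3379 mod 6 = 1
1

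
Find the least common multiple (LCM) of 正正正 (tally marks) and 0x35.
Convert 正正正 (tally marks) → 5 + 5 + 5 = 15 (decimal)
Convert 0x35 (hexadecimal) → 3×16 + 5 = 53 (decimal)
Compute lcm(15, 53) = 795
795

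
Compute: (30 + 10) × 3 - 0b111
Convert 0b111 (binary) → 4 + 2 + 1 = 7 (decimal)
Expression in decimal: (30 + 10) × 3 - 7
Parentheses first: 30 + 10 = 40
Multiply: 40 × 3 = 120
Subtract: 120 - 7 = 113
113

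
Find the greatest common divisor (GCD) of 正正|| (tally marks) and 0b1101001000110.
Convert 正正|| (tally marks) → 5 + 5 + 2 = 12 (decimal)
Convert 0b1101001000110 (binary) → 4096 + 2048 + 512 + 64 + 4 + 2 = 6726 (decimal)
Compute gcd(12, 6726) = 6
6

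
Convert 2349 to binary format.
Convert 2349 (decimal) → 2349 = 2048 + 256 + 32 + 8 + 4 + 1 → 0b100100101101 (binary)
0b100100101101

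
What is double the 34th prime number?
The 34th prime number = 139
Compute 139 × 2 = 278
278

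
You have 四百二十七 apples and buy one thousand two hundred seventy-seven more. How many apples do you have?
Convert 四百二十七 (Chinese numeral) → 4×100 + 2×10 + 7 = 427 (decimal)
Convert one thousand two hundred seventy-seven (English words) → 1×1000 + 2×100 + 77 = 1277 (decimal)
Compute 427 + 1277 = 1704
1704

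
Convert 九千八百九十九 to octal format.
Convert 九千八百九十九 (Chinese numeral) → 9×1000 + 8×100 + 9×10 + 9 = 9899 (decimal)
Convert 9899 (decimal) → 9899 = 2×4096 + 3×512 + 2×64 + 5×8 + 3 → 0o23253 (octal)
0o23253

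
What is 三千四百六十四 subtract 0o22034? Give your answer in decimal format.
Convert 三千四百六十四 (Chinese numeral) → 3×1000 + 4×100 + 6×10 + 4 = 3464 (decimal)
Convert 0o22034 (octal) → 2×4096 + 2×512 + 3×8 + 4 = 9244 (decimal)
Compute 3464 - 9244 = -5780
-5780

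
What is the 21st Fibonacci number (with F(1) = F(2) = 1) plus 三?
The 21st Fibonacci number (with F(1) = F(2) = 1) = 10946
Convert 三 (Chinese numeral) → 3 (decimal)
Compute 10946 + 3 = 10949
10949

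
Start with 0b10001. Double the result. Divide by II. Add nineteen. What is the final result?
Convert 0b10001 (binary) → 16 + 1 = 17 (decimal)
Start: 17
17 × 2 = 34
Convert II (Roman numeral) → 1 + 1 = 2 (decimal)
34 ÷ 2 = 17
Convert nineteen (English words) → 19 (decimal)
17 + 19 = 36
36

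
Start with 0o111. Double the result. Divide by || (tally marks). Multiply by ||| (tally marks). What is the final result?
Convert 0o111 (octal) → 1×64 + 1×8 + 1 = 73 (decimal)
Start: 73
73 × 2 = 146
Convert || (tally marks) → 2 (decimal)
146 ÷ 2 = 73
Convert ||| (tally marks) → 3 (decimal)
73 × 3 = 219
219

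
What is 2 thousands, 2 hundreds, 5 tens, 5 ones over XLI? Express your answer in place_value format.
Convert 2 thousands, 2 hundreds, 5 tens, 5 ones (place-value notation) → 2×1000 + 2×100 + 5×10 + 5 = 2255 (decimal)
Convert XLI (Roman numeral) → 40 + 1 = 41 (decimal)
Compute 2255 ÷ 41 = 55
Convert 55 (decimal) → 55 = 5×10 + 5 → 5 tens, 5 ones (place-value notation)
5 tens, 5 ones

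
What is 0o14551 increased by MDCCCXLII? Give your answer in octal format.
Convert 0o14551 (octal) → 1×4096 + 4×512 + 5×64 + 5×8 + 1 = 6505 (decimal)
Convert MDCCCXLII (Roman numeral) → 1000 + 500 + 100 + 100 + 100 + 40 + 1 + 1 = 1842 (decimal)
Compute 6505 + 1842 = 8347
Convert 8347 (decimal) → 8347 = 2×4096 + 2×64 + 3×8 + 3 → 0o20233 (octal)
0o20233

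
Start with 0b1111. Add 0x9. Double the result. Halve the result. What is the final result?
Convert 0b1111 (binary) → 8 + 4 + 2 + 1 = 15 (decimal)
Start: 15
Convert 0x9 (hexadecimal) → 9 (decimal)
15 + 9 = 24
24 × 2 = 48
48 ÷ 2 = 24
24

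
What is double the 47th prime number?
The 47th prime number = 211
Compute 211 × 2 = 422
422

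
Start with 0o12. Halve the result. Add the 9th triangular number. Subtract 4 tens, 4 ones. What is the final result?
Convert 0o12 (octal) → 1×8 + 2 = 10 (decimal)
Start: 10
10 ÷ 2 = 5
Convert the 9th triangular number (triangular index) → 9×10/2 = 45 (decimal)
5 + 45 = 50
Convert 4 tens, 4 ones (place-value notation) → 4×10 + 4 = 44 (decimal)
50 - 44 = 6
6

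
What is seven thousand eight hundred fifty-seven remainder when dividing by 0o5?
Convert seven thousand eight hundred fifty-seven (English words) → 7×1000 + 8×100 + 57 = 7857 (decimal)
Convert 0o5 (octal) → 5 (decimal)
Compute 7857 mod 5 = 2
2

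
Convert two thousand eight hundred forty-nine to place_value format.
Convert two thousand eight hundred forty-nine (English words) → 2×1000 + 8×100 + 49 = 2849 (decimal)
Convert 2849 (decimal) → 2849 = 2×1000 + 8×100 + 4×10 + 9 → 2 thousands, 8 hundreds, 4 tens, 9 ones (place-value notation)
2 thousands, 8 hundreds, 4 tens, 9 ones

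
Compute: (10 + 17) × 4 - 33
Parentheses first: 10 + 17 = 27
Multiply: 27 × 4 = 108
Subtract: 108 - 33 = 75
75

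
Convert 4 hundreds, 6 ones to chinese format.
Convert 4 hundreds, 6 ones (place-value notation) → 4×100 + 6 = 406 (decimal)
Convert 406 (decimal) → 406 = 4×100 + 6 → 四百零六 (Chinese numeral)
四百零六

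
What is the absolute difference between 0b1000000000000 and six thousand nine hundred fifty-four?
Convert 0b1000000000000 (binary) → 4096 (decimal)
Convert six thousand nine hundred fifty-four (English words) → 6×1000 + 9×100 + 54 = 6954 (decimal)
Compute |4096 - 6954| = 2858
2858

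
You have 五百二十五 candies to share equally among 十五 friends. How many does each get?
Convert 五百二十五 (Chinese numeral) → 5×100 + 2×10 + 5 = 525 (decimal)
Convert 十五 (Chinese numeral) → 1×10 + 5 = 15 (decimal)
Compute 525 ÷ 15 = 35
35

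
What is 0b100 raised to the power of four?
Convert 0b100 (binary) → 4 (decimal)
Convert four (English words) → 4 (decimal)
Compute 4 ^ 4 = 256
256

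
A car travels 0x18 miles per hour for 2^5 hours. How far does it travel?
Convert 0x18 (hexadecimal) → 1×16 + 8 = 24 (decimal)
Convert 2^5 (power) → 32 (decimal)
Compute 24 × 32 = 768
768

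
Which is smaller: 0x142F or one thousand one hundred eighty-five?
Convert 0x142F (hexadecimal) → 1×4096 + 4×256 + 2×16 + 15 = 5167 (decimal)
Convert one thousand one hundred eighty-five (English words) → 1×1000 + 1×100 + 85 = 1185 (decimal)
Compare 5167 vs 1185: smaller = 1185
1185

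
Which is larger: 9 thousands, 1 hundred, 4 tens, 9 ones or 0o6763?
Convert 9 thousands, 1 hundred, 4 tens, 9 ones (place-value notation) → 9×1000 + 1×100 + 4×10 + 9 = 9149 (decimal)
Convert 0o6763 (octal) → 6×512 + 7×64 + 6×8 + 3 = 3571 (decimal)
Compare 9149 vs 3571: larger = 9149
9149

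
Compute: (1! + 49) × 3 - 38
Convert 1! (factorial) → 1 (decimal)
Expression in decimal: (1 + 49) × 3 - 38
Parentheses first: 1 + 49 = 50
Multiply: 50 × 3 = 150
Subtract: 150 - 38 = 112
112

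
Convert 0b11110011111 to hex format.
Convert 0b11110011111 (binary) → 1024 + 512 + 256 + 128 + 16 + 8 + 4 + 2 + 1 = 1951 (decimal)
Convert 1951 (decimal) → 1951 = 7×256 + 9×16 + 15 → 0x79F (hexadecimal)
0x79F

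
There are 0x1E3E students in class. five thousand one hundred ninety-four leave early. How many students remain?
Convert 0x1E3E (hexadecimal) → 1×4096 + 14×256 + 3×16 + 14 = 7742 (decimal)
Convert five thousand one hundred ninety-four (English words) → 5×1000 + 1×100 + 94 = 5194 (decimal)
Compute 7742 - 5194 = 2548
2548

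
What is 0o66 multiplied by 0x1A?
Convert 0o66 (octal) → 6×8 + 6 = 54 (decimal)
Convert 0x1A (hexadecimal) → 1×16 + 10 = 26 (decimal)
Compute 54 × 26 = 1404
1404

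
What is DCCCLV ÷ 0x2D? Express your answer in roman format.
Convert DCCCLV (Roman numeral) → 500 + 100 + 100 + 100 + 50 + 5 = 855 (decimal)
Convert 0x2D (hexadecimal) → 2×16 + 13 = 45 (decimal)
Compute 855 ÷ 45 = 19
Convert 19 (decimal) → 19 = 10 + 9 → XIX (Roman numeral)
XIX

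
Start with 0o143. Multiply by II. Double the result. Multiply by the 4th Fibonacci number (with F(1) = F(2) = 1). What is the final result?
Convert 0o143 (octal) → 1×64 + 4×8 + 3 = 99 (decimal)
Start: 99
Convert II (Roman numeral) → 1 + 1 = 2 (decimal)
99 × 2 = 198
198 × 2 = 396
Convert the 4th Fibonacci number (with F(1) = F(2) = 1) (Fibonacci index) → 1, 1, 2, 3 → 3 (decimal)
396 × 3 = 1188
1188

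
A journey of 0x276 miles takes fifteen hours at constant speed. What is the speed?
Convert 0x276 (hexadecimal) → 2×256 + 7×16 + 6 = 630 (decimal)
Convert fifteen (English words) → 15 (decimal)
Compute 630 ÷ 15 = 42
42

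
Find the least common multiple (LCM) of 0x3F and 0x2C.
Convert 0x3F (hexadecimal) → 3×16 + 15 = 63 (decimal)
Convert 0x2C (hexadecimal) → 2×16 + 12 = 44 (decimal)
Compute lcm(63, 44) = 2772
2772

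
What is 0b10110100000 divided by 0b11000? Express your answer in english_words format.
Convert 0b10110100000 (binary) → 1024 + 256 + 128 + 32 = 1440 (decimal)
Convert 0b11000 (binary) → 16 + 8 = 24 (decimal)
Compute 1440 ÷ 24 = 60
Convert 60 (decimal) → sixty (English words)
sixty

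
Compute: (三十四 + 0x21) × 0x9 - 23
Convert 三十四 (Chinese numeral) → 3×10 + 4 = 34 (decimal)
Convert 0x21 (hexadecimal) → 2×16 + 1 = 33 (decimal)
Convert 0x9 (hexadecimal) → 9 (decimal)
Expression in decimal: (34 + 33) × 9 - 23
Parentheses first: 34 + 33 = 67
Multiply: 67 × 9 = 603
Subtract: 603 - 23 = 580
580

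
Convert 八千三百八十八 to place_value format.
Convert 八千三百八十八 (Chinese numeral) → 8×1000 + 3×100 + 8×10 + 8 = 8388 (decimal)
Convert 8388 (decimal) → 8388 = 8×1000 + 3×100 + 8×10 + 8 → 8 thousands, 3 hundreds, 8 tens, 8 ones (place-value notation)
8 thousands, 3 hundreds, 8 tens, 8 ones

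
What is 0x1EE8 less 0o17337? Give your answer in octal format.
Convert 0x1EE8 (hexadecimal) → 1×4096 + 14×256 + 14×16 + 8 = 7912 (decimal)
Convert 0o17337 (octal) → 1×4096 + 7×512 + 3×64 + 3×8 + 7 = 7903 (decimal)
Compute 7912 - 7903 = 9
Convert 9 (decimal) → 9 = 1×8 + 1 → 0o11 (octal)
0o11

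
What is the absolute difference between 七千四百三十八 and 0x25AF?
Convert 七千四百三十八 (Chinese numeral) → 7×1000 + 4×100 + 3×10 + 8 = 7438 (decimal)
Convert 0x25AF (hexadecimal) → 2×4096 + 5×256 + 10×16 + 15 = 9647 (decimal)
Compute |7438 - 9647| = 2209
2209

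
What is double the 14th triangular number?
The 14th triangular number = 14×15/2 = 105
Compute 105 × 2 = 210
210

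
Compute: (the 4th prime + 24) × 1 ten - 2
Convert the 4th prime (prime index) → 7 (decimal)
Convert 1 ten (place-value notation) → 1×10 = 10 (decimal)
Expression in decimal: (7 + 24) × 10 - 2
Parentheses first: 7 + 24 = 31
Multiply: 31 × 10 = 310
Subtract: 310 - 2 = 308
308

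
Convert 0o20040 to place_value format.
Convert 0o20040 (octal) → 2×4096 + 4×8 = 8224 (decimal)
Convert 8224 (decimal) → 8224 = 8×1000 + 2×100 + 2×10 + 4 → 8 thousands, 2 hundreds, 2 tens, 4 ones (place-value notation)
8 thousands, 2 hundreds, 2 tens, 4 ones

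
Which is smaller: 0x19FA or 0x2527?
Convert 0x19FA (hexadecimal) → 1×4096 + 9×256 + 15×16 + 10 = 6650 (decimal)
Convert 0x2527 (hexadecimal) → 2×4096 + 5×256 + 2×16 + 7 = 9511 (decimal)
Compare 6650 vs 9511: smaller = 6650
6650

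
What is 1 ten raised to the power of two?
Convert 1 ten (place-value notation) → 1×10 = 10 (decimal)
Convert two (English words) → 2 (decimal)
Compute 10 ^ 2 = 100
100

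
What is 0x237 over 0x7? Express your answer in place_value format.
Convert 0x237 (hexadecimal) → 2×256 + 3×16 + 7 = 567 (decimal)
Convert 0x7 (hexadecimal) → 7 (decimal)
Compute 567 ÷ 7 = 81
Convert 81 (decimal) → 81 = 8×10 + 1 → 8 tens, 1 one (place-value notation)
8 tens, 1 one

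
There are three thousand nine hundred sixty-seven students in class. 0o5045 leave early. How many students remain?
Convert three thousand nine hundred sixty-seven (English words) → 3×1000 + 9×100 + 67 = 3967 (decimal)
Convert 0o5045 (octal) → 5×512 + 4×8 + 5 = 2597 (decimal)
Compute 3967 - 2597 = 1370
1370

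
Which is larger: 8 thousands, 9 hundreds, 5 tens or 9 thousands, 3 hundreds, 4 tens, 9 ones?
Convert 8 thousands, 9 hundreds, 5 tens (place-value notation) → 8×1000 + 9×100 + 5×10 = 8950 (decimal)
Convert 9 thousands, 3 hundreds, 4 tens, 9 ones (place-value notation) → 9×1000 + 3×100 + 4×10 + 9 = 9349 (decimal)
Compare 8950 vs 9349: larger = 9349
9349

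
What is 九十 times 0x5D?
Convert 九十 (Chinese numeral) → 9×10 = 90 (decimal)
Convert 0x5D (hexadecimal) → 5×16 + 13 = 93 (decimal)
Compute 90 × 93 = 8370
8370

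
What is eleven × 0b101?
Convert eleven (English words) → 11 (decimal)
Convert 0b101 (binary) → 4 + 1 = 5 (decimal)
Compute 11 × 5 = 55
55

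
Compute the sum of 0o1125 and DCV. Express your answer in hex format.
Convert 0o1125 (octal) → 1×512 + 1×64 + 2×8 + 5 = 597 (decimal)
Convert DCV (Roman numeral) → 500 + 100 + 5 = 605 (decimal)
Compute 597 + 605 = 1202
Convert 1202 (decimal) → 1202 = 4×256 + 11×16 + 2 → 0x4B2 (hexadecimal)
0x4B2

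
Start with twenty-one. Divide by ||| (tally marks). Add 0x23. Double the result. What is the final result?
Convert twenty-one (English words) → 21 (decimal)
Start: 21
Convert ||| (tally marks) → 3 (decimal)
21 ÷ 3 = 7
Convert 0x23 (hexadecimal) → 2×16 + 3 = 35 (decimal)
7 + 35 = 42
42 × 2 = 84
84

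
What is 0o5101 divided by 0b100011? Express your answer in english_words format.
Convert 0o5101 (octal) → 5×512 + 1×64 + 1 = 2625 (decimal)
Convert 0b100011 (binary) → 32 + 2 + 1 = 35 (decimal)
Compute 2625 ÷ 35 = 75
Convert 75 (decimal) → seventy-five (English words)
seventy-five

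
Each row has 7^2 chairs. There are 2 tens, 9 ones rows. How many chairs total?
Convert 7^2 (power) → 49 (decimal)
Convert 2 tens, 9 ones (place-value notation) → 2×10 + 9 = 29 (decimal)
Compute 49 × 29 = 1421
1421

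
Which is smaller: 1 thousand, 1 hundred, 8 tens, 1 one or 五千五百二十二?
Convert 1 thousand, 1 hundred, 8 tens, 1 one (place-value notation) → 1×1000 + 1×100 + 8×10 + 1 = 1181 (decimal)
Convert 五千五百二十二 (Chinese numeral) → 5×1000 + 5×100 + 2×10 + 2 = 5522 (decimal)
Compare 1181 vs 5522: smaller = 1181
1181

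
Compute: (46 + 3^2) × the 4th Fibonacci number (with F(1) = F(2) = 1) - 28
Convert 3^2 (power) → 9 (decimal)
Convert the 4th Fibonacci number (with F(1) = F(2) = 1) (Fibonacci index) → 1, 1, 2, 3 → 3 (decimal)
Expression in decimal: (46 + 9) × 3 - 28
Parentheses first: 46 + 9 = 55
Multiply: 55 × 3 = 165
Subtract: 165 - 28 = 137
137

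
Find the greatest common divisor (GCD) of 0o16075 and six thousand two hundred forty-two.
Convert 0o16075 (octal) → 1×4096 + 6×512 + 7×8 + 5 = 7229 (decimal)
Convert six thousand two hundred forty-two (English words) → 6×1000 + 2×100 + 42 = 6242 (decimal)
Compute gcd(7229, 6242) = 1
1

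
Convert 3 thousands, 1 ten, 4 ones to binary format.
Convert 3 thousands, 1 ten, 4 ones (place-value notation) → 3×1000 + 1×10 + 4 = 3014 (decimal)
Convert 3014 (decimal) → 3014 = 2048 + 512 + 256 + 128 + 64 + 4 + 2 → 0b101111000110 (binary)
0b101111000110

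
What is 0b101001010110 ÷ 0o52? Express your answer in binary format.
Convert 0b101001010110 (binary) → 2048 + 512 + 64 + 16 + 4 + 2 = 2646 (decimal)
Convert 0o52 (octal) → 5×8 + 2 = 42 (decimal)
Compute 2646 ÷ 42 = 63
Convert 63 (decimal) → 63 = 32 + 16 + 8 + 4 + 2 + 1 → 0b111111 (binary)
0b111111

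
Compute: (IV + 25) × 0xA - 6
Convert IV (Roman numeral) → 4 (decimal)
Convert 0xA (hexadecimal) → 10 (decimal)
Expression in decimal: (4 + 25) × 10 - 6
Parentheses first: 4 + 25 = 29
Multiply: 29 × 10 = 290
Subtract: 290 - 6 = 284
284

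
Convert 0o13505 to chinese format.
Convert 0o13505 (octal) → 1×4096 + 3×512 + 5×64 + 5 = 5957 (decimal)
Convert 5957 (decimal) → 5957 = 5×1000 + 9×100 + 5×10 + 7 → 五千九百五十七 (Chinese numeral)
五千九百五十七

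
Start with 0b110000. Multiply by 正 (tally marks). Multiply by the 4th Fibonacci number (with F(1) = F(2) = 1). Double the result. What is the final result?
Convert 0b110000 (binary) → 32 + 16 = 48 (decimal)
Start: 48
Convert 正 (tally marks) → 5 (decimal)
48 × 5 = 240
Convert the 4th Fibonacci number (with F(1) = F(2) = 1) (Fibonacci index) → 1, 1, 2, 3 → 3 (decimal)
240 × 3 = 720
720 × 2 = 1440
1440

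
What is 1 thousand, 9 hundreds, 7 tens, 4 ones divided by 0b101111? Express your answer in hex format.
Convert 1 thousand, 9 hundreds, 7 tens, 4 ones (place-value notation) → 1×1000 + 9×100 + 7×10 + 4 = 1974 (decimal)
Convert 0b101111 (binary) → 32 + 8 + 4 + 2 + 1 = 47 (decimal)
Compute 1974 ÷ 47 = 42
Convert 42 (decimal) → 42 = 2×16 + 10 → 0x2A (hexadecimal)
0x2A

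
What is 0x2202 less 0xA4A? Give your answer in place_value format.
Convert 0x2202 (hexadecimal) → 2×4096 + 2×256 + 2 = 8706 (decimal)
Convert 0xA4A (hexadecimal) → 10×256 + 4×16 + 10 = 2634 (decimal)
Compute 8706 - 2634 = 6072
Convert 6072 (decimal) → 6072 = 6×1000 + 7×10 + 2 → 6 thousands, 7 tens, 2 ones (place-value notation)
6 thousands, 7 tens, 2 ones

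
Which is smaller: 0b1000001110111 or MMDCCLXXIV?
Convert 0b1000001110111 (binary) → 4096 + 64 + 32 + 16 + 4 + 2 + 1 = 4215 (decimal)
Convert MMDCCLXXIV (Roman numeral) → 1000 + 1000 + 500 + 100 + 100 + 50 + 10 + 10 + 4 = 2774 (decimal)
Compare 4215 vs 2774: smaller = 2774
2774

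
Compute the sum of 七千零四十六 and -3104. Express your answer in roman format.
Convert 七千零四十六 (Chinese numeral) → 7×1000 + 4×10 + 6 = 7046 (decimal)
Compute 7046 + -3104 = 3942
Convert 3942 (decimal) → 3942 = 1000 + 1000 + 1000 + 900 + 40 + 1 + 1 → MMMCMXLII (Roman numeral)
MMMCMXLII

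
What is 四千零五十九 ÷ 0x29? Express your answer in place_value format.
Convert 四千零五十九 (Chinese numeral) → 4×1000 + 5×10 + 9 = 4059 (decimal)
Convert 0x29 (hexadecimal) → 2×16 + 9 = 41 (decimal)
Compute 4059 ÷ 41 = 99
Convert 99 (decimal) → 99 = 9×10 + 9 → 9 tens, 9 ones (place-value notation)
9 tens, 9 ones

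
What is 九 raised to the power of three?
Convert 九 (Chinese numeral) → 9 (decimal)
Convert three (English words) → 3 (decimal)
Compute 9 ^ 3 = 729
729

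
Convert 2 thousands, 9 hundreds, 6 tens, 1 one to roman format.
Convert 2 thousands, 9 hundreds, 6 tens, 1 one (place-value notation) → 2×1000 + 9×100 + 6×10 + 1 = 2961 (decimal)
Convert 2961 (decimal) → 2961 = 1000 + 1000 + 900 + 50 + 10 + 1 → MMCMLXI (Roman numeral)
MMCMLXI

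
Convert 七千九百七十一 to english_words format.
Convert 七千九百七十一 (Chinese numeral) → 7×1000 + 9×100 + 7×10 + 1 = 7971 (decimal)
Convert 7971 (decimal) → 7971 = 7×1000 + 9×100 + 71 → seven thousand nine hundred seventy-one (English words)
seven thousand nine hundred seventy-one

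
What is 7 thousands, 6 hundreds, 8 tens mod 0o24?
Convert 7 thousands, 6 hundreds, 8 tens (place-value notation) → 7×1000 + 6×100 + 8×10 = 7680 (decimal)
Convert 0o24 (octal) → 2×8 + 4 = 20 (decimal)
Compute 7680 mod 20 = 0
0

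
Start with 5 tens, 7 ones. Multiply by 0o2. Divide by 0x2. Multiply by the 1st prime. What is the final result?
Convert 5 tens, 7 ones (place-value notation) → 5×10 + 7 = 57 (decimal)
Start: 57
Convert 0o2 (octal) → 2 (decimal)
57 × 2 = 114
Convert 0x2 (hexadecimal) → 2 (decimal)
114 ÷ 2 = 57
Convert the 1st prime (prime index) → 2 (decimal)
57 × 2 = 114
114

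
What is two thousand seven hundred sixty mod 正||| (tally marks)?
Convert two thousand seven hundred sixty (English words) → 2×1000 + 7×100 + 60 = 2760 (decimal)
Convert 正||| (tally marks) → 5 + 3 = 8 (decimal)
Compute 2760 mod 8 = 0
0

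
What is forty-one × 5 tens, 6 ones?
Convert forty-one (English words) → 41 (decimal)
Convert 5 tens, 6 ones (place-value notation) → 5×10 + 6 = 56 (decimal)
Compute 41 × 56 = 2296
2296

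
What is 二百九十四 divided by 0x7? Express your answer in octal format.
Convert 二百九十四 (Chinese numeral) → 2×100 + 9×10 + 4 = 294 (decimal)
Convert 0x7 (hexadecimal) → 7 (decimal)
Compute 294 ÷ 7 = 42
Convert 42 (decimal) → 42 = 5×8 + 2 → 0o52 (octal)
0o52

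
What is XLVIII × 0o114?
Convert XLVIII (Roman numeral) → 40 + 5 + 1 + 1 + 1 = 48 (decimal)
Convert 0o114 (octal) → 1×64 + 1×8 + 4 = 76 (decimal)
Compute 48 × 76 = 3648
3648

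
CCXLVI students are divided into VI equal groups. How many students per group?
Convert CCXLVI (Roman numeral) → 100 + 100 + 40 + 5 + 1 = 246 (decimal)
Convert VI (Roman numeral) → 5 + 1 = 6 (decimal)
Compute 246 ÷ 6 = 41
41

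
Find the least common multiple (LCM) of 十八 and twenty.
Convert 十八 (Chinese numeral) → 1×10 + 8 = 18 (decimal)
Convert twenty (English words) → 20 (decimal)
Compute lcm(18, 20) = 180
180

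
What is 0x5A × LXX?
Convert 0x5A (hexadecimal) → 5×16 + 10 = 90 (decimal)
Convert LXX (Roman numeral) → 50 + 10 + 10 = 70 (decimal)
Compute 90 × 70 = 6300
6300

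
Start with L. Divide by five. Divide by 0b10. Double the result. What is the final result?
Convert L (Roman numeral) → 50 (decimal)
Start: 50
Convert five (English words) → 5 (decimal)
50 ÷ 5 = 10
Convert 0b10 (binary) → 2 (decimal)
10 ÷ 2 = 5
5 × 2 = 10
10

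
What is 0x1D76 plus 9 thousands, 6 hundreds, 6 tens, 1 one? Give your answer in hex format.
Convert 0x1D76 (hexadecimal) → 1×4096 + 13×256 + 7×16 + 6 = 7542 (decimal)
Convert 9 thousands, 6 hundreds, 6 tens, 1 one (place-value notation) → 9×1000 + 6×100 + 6×10 + 1 = 9661 (decimal)
Compute 7542 + 9661 = 17203
Convert 17203 (decimal) → 17203 = 4×4096 + 3×256 + 3×16 + 3 → 0x4333 (hexadecimal)
0x4333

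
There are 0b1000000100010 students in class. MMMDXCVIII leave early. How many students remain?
Convert 0b1000000100010 (binary) → 4096 + 32 + 2 = 4130 (decimal)
Convert MMMDXCVIII (Roman numeral) → 1000 + 1000 + 1000 + 500 + 90 + 5 + 1 + 1 + 1 = 3598 (decimal)
Compute 4130 - 3598 = 532
532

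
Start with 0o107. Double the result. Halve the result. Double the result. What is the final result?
Convert 0o107 (octal) → 1×64 + 7 = 71 (decimal)
Start: 71
71 × 2 = 142
142 ÷ 2 = 71
71 × 2 = 142
142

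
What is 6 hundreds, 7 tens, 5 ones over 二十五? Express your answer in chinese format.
Convert 6 hundreds, 7 tens, 5 ones (place-value notation) → 6×100 + 7×10 + 5 = 675 (decimal)
Convert 二十五 (Chinese numeral) → 2×10 + 5 = 25 (decimal)
Compute 675 ÷ 25 = 27
Convert 27 (decimal) → 27 = 2×10 + 7 → 二十七 (Chinese numeral)
二十七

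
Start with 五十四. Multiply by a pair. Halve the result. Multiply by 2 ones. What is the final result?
Convert 五十四 (Chinese numeral) → 5×10 + 4 = 54 (decimal)
Start: 54
Convert a pair (colloquial) → 2 (decimal)
54 × 2 = 108
108 ÷ 2 = 54
Convert 2 ones (place-value notation) → 2 (decimal)
54 × 2 = 108
108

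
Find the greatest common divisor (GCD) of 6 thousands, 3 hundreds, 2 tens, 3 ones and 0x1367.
Convert 6 thousands, 3 hundreds, 2 tens, 3 ones (place-value notation) → 6×1000 + 3×100 + 2×10 + 3 = 6323 (decimal)
Convert 0x1367 (hexadecimal) → 1×4096 + 3×256 + 6×16 + 7 = 4967 (decimal)
Compute gcd(6323, 4967) = 1
1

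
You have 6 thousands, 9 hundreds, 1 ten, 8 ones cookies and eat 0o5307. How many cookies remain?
Convert 6 thousands, 9 hundreds, 1 ten, 8 ones (place-value notation) → 6×1000 + 9×100 + 1×10 + 8 = 6918 (decimal)
Convert 0o5307 (octal) → 5×512 + 3×64 + 7 = 2759 (decimal)
Compute 6918 - 2759 = 4159
4159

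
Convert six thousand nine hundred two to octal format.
Convert six thousand nine hundred two (English words) → 6×1000 + 9×100 + 2 = 6902 (decimal)
Convert 6902 (decimal) → 6902 = 1×4096 + 5×512 + 3×64 + 6×8 + 6 → 0o15366 (octal)
0o15366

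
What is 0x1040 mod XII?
Convert 0x1040 (hexadecimal) → 1×4096 + 4×16 = 4160 (decimal)
Convert XII (Roman numeral) → 10 + 1 + 1 = 12 (decimal)
Compute 4160 mod 12 = 8
8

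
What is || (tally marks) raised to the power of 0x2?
Convert || (tally marks) → 2 (decimal)
Convert 0x2 (hexadecimal) → 2 (decimal)
Compute 2 ^ 2 = 4
4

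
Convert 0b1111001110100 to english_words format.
Convert 0b1111001110100 (binary) → 4096 + 2048 + 1024 + 512 + 64 + 32 + 16 + 4 = 7796 (decimal)
Convert 7796 (decimal) → 7796 = 7×1000 + 7×100 + 96 → seven thousand seven hundred ninety-six (English words)
seven thousand seven hundred ninety-six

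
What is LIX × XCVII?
Convert LIX (Roman numeral) → 50 + 9 = 59 (decimal)
Convert XCVII (Roman numeral) → 90 + 5 + 1 + 1 = 97 (decimal)
Compute 59 × 97 = 5723
5723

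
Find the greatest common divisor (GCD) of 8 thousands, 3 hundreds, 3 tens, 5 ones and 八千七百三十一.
Convert 8 thousands, 3 hundreds, 3 tens, 5 ones (place-value notation) → 8×1000 + 3×100 + 3×10 + 5 = 8335 (decimal)
Convert 八千七百三十一 (Chinese numeral) → 8×1000 + 7×100 + 3×10 + 1 = 8731 (decimal)
Compute gcd(8335, 8731) = 1
1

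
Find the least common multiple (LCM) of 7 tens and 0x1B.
Convert 7 tens (place-value notation) → 7×10 = 70 (decimal)
Convert 0x1B (hexadecimal) → 1×16 + 11 = 27 (decimal)
Compute lcm(70, 27) = 1890
1890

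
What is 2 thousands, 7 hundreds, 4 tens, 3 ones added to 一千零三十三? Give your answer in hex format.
Convert 2 thousands, 7 hundreds, 4 tens, 3 ones (place-value notation) → 2×1000 + 7×100 + 4×10 + 3 = 2743 (decimal)
Convert 一千零三十三 (Chinese numeral) → 1×1000 + 3×10 + 3 = 1033 (decimal)
Compute 2743 + 1033 = 3776
Convert 3776 (decimal) → 3776 = 14×256 + 12×16 → 0xEC0 (hexadecimal)
0xEC0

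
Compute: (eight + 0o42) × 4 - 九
Convert eight (English words) → 8 (decimal)
Convert 0o42 (octal) → 4×8 + 2 = 34 (decimal)
Convert 九 (Chinese numeral) → 9 (decimal)
Expression in decimal: (8 + 34) × 4 - 9
Parentheses first: 8 + 34 = 42
Multiply: 42 × 4 = 168
Subtract: 168 - 9 = 159
159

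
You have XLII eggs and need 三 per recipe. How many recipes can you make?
Convert XLII (Roman numeral) → 40 + 1 + 1 = 42 (decimal)
Convert 三 (Chinese numeral) → 3 (decimal)
Compute 42 ÷ 3 = 14
14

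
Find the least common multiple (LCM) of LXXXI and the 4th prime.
Convert LXXXI (Roman numeral) → 50 + 10 + 10 + 10 + 1 = 81 (decimal)
Convert the 4th prime (prime index) → 7 (decimal)
Compute lcm(81, 7) = 567
567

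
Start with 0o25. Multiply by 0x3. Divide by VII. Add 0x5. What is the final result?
Convert 0o25 (octal) → 2×8 + 5 = 21 (decimal)
Start: 21
Convert 0x3 (hexadecimal) → 3 (decimal)
21 × 3 = 63
Convert VII (Roman numeral) → 5 + 1 + 1 = 7 (decimal)
63 ÷ 7 = 9
Convert 0x5 (hexadecimal) → 5 (decimal)
9 + 5 = 14
14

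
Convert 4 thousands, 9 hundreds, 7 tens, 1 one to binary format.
Convert 4 thousands, 9 hundreds, 7 tens, 1 one (place-value notation) → 4×1000 + 9×100 + 7×10 + 1 = 4971 (decimal)
Convert 4971 (decimal) → 4971 = 4096 + 512 + 256 + 64 + 32 + 8 + 2 + 1 → 0b1001101101011 (binary)
0b1001101101011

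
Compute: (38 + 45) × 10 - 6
Parentheses first: 38 + 45 = 83
Multiply: 83 × 10 = 830
Subtract: 830 - 6 = 824
824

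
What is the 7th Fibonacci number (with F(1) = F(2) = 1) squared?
The 7th Fibonacci number (with F(1) = F(2) = 1): 1, 1, 2, 3, 5, 8, 13 → 13
Compute 13² = 13 × 13 = 169
169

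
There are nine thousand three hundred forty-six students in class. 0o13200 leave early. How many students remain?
Convert nine thousand three hundred forty-six (English words) → 9×1000 + 3×100 + 46 = 9346 (decimal)
Convert 0o13200 (octal) → 1×4096 + 3×512 + 2×64 = 5760 (decimal)
Compute 9346 - 5760 = 3586
3586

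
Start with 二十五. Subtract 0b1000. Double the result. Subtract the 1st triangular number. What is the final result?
Convert 二十五 (Chinese numeral) → 2×10 + 5 = 25 (decimal)
Start: 25
Convert 0b1000 (binary) → 8 (decimal)
25 - 8 = 17
17 × 2 = 34
Convert the 1st triangular number (triangular index) → 1×2/2 = 1 (decimal)
34 - 1 = 33
33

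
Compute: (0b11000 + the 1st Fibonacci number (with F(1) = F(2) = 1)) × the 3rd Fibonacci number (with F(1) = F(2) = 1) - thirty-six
Convert 0b11000 (binary) → 16 + 8 = 24 (decimal)
Convert the 1st Fibonacci number (with F(1) = F(2) = 1) (Fibonacci index) → 1 (decimal)
Convert the 3rd Fibonacci number (with F(1) = F(2) = 1) (Fibonacci index) → 1, 1, 2 → 2 (decimal)
Convert thirty-six (English words) → 36 (decimal)
Expression in decimal: (24 + 1) × 2 - 36
Parentheses first: 24 + 1 = 25
Multiply: 25 × 2 = 50
Subtract: 50 - 36 = 14
14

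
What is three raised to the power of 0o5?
Convert three (English words) → 3 (decimal)
Convert 0o5 (octal) → 5 (decimal)
Compute 3 ^ 5 = 243
243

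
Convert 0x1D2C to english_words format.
Convert 0x1D2C (hexadecimal) → 1×4096 + 13×256 + 2×16 + 12 = 7468 (decimal)
Convert 7468 (decimal) → 7468 = 7×1000 + 4×100 + 68 → seven thousand four hundred sixty-eight (English words)
seven thousand four hundred sixty-eight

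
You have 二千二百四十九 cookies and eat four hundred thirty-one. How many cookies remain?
Convert 二千二百四十九 (Chinese numeral) → 2×1000 + 2×100 + 4×10 + 9 = 2249 (decimal)
Convert four hundred thirty-one (English words) → 4×100 + 31 = 431 (decimal)
Compute 2249 - 431 = 1818
1818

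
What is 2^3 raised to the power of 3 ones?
Convert 2^3 (power) → 8 (decimal)
Convert 3 ones (place-value notation) → 3 (decimal)
Compute 8 ^ 3 = 512
512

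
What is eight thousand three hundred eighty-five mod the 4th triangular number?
Convert eight thousand three hundred eighty-five (English words) → 8×1000 + 3×100 + 85 = 8385 (decimal)
Convert the 4th triangular number (triangular index) → 4×5/2 = 10 (decimal)
Compute 8385 mod 10 = 5
5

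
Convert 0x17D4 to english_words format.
Convert 0x17D4 (hexadecimal) → 1×4096 + 7×256 + 13×16 + 4 = 6100 (decimal)
Convert 6100 (decimal) → 6100 = 6×1000 + 1×100 → six thousand one hundred (English words)
six thousand one hundred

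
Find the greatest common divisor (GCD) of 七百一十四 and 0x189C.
Convert 七百一十四 (Chinese numeral) → 7×100 + 1×10 + 4 = 714 (decimal)
Convert 0x189C (hexadecimal) → 1×4096 + 8×256 + 9×16 + 12 = 6300 (decimal)
Compute gcd(714, 6300) = 42
42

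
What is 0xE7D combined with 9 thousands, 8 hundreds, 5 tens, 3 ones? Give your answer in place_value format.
Convert 0xE7D (hexadecimal) → 14×256 + 7×16 + 13 = 3709 (decimal)
Convert 9 thousands, 8 hundreds, 5 tens, 3 ones (place-value notation) → 9×1000 + 8×100 + 5×10 + 3 = 9853 (decimal)
Compute 3709 + 9853 = 13562
Convert 13562 (decimal) → 13562 = 13×1000 + 5×100 + 6×10 + 2 → 13 thousands, 5 hundreds, 6 tens, 2 ones (place-value notation)
13 thousands, 5 hundreds, 6 tens, 2 ones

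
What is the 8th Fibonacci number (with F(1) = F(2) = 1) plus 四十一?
The 8th Fibonacci number (with F(1) = F(2) = 1): 1, 1, 2, 3, 5, 8, 13, 21 → 21
Convert 四十一 (Chinese numeral) → 4×10 + 1 = 41 (decimal)
Compute 21 + 41 = 62
62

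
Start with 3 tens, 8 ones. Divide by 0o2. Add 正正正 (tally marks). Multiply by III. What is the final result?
Convert 3 tens, 8 ones (place-value notation) → 3×10 + 8 = 38 (decimal)
Start: 38
Convert 0o2 (octal) → 2 (decimal)
38 ÷ 2 = 19
Convert 正正正 (tally marks) → 5 + 5 + 5 = 15 (decimal)
19 + 15 = 34
Convert III (Roman numeral) → 1 + 1 + 1 = 3 (decimal)
34 × 3 = 102
102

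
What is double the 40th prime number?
The 40th prime number = 173
Compute 173 × 2 = 346
346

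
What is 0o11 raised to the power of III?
Convert 0o11 (octal) → 1×8 + 1 = 9 (decimal)
Convert III (Roman numeral) → 1 + 1 + 1 = 3 (decimal)
Compute 9 ^ 3 = 729
729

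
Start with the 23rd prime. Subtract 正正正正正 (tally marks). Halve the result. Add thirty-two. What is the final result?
Convert the 23rd prime (prime index) → 83 (decimal)
Start: 83
Convert 正正正正正 (tally marks) → 5 + 5 + 5 + 5 + 5 = 25 (decimal)
83 - 25 = 58
58 ÷ 2 = 29
Convert thirty-two (English words) → 32 (decimal)
29 + 32 = 61
61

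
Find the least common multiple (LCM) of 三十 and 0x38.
Convert 三十 (Chinese numeral) → 3×10 = 30 (decimal)
Convert 0x38 (hexadecimal) → 3×16 + 8 = 56 (decimal)
Compute lcm(30, 56) = 840
840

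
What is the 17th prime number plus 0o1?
The 17th prime number = 59
Convert 0o1 (octal) → 1 (decimal)
Compute 59 + 1 = 60
60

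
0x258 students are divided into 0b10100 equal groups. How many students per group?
Convert 0x258 (hexadecimal) → 2×256 + 5×16 + 8 = 600 (decimal)
Convert 0b10100 (binary) → 16 + 4 = 20 (decimal)
Compute 600 ÷ 20 = 30
30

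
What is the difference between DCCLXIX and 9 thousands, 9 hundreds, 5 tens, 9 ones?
Convert DCCLXIX (Roman numeral) → 500 + 100 + 100 + 50 + 10 + 9 = 769 (decimal)
Convert 9 thousands, 9 hundreds, 5 tens, 9 ones (place-value notation) → 9×1000 + 9×100 + 5×10 + 9 = 9959 (decimal)
Difference: |769 - 9959| = 9190
9190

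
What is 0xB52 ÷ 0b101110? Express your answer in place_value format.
Convert 0xB52 (hexadecimal) → 11×256 + 5×16 + 2 = 2898 (decimal)
Convert 0b101110 (binary) → 32 + 8 + 4 + 2 = 46 (decimal)
Compute 2898 ÷ 46 = 63
Convert 63 (decimal) → 63 = 6×10 + 3 → 6 tens, 3 ones (place-value notation)
6 tens, 3 ones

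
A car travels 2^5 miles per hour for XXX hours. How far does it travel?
Convert 2^5 (power) → 32 (decimal)
Convert XXX (Roman numeral) → 10 + 10 + 10 = 30 (decimal)
Compute 32 × 30 = 960
960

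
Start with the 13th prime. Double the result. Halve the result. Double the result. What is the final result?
Convert the 13th prime (prime index) → 41 (decimal)
Start: 41
41 × 2 = 82
82 ÷ 2 = 41
41 × 2 = 82
82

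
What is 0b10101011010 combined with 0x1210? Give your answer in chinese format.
Convert 0b10101011010 (binary) → 1024 + 256 + 64 + 16 + 8 + 2 = 1370 (decimal)
Convert 0x1210 (hexadecimal) → 1×4096 + 2×256 + 1×16 = 4624 (decimal)
Compute 1370 + 4624 = 5994
Convert 5994 (decimal) → 5994 = 5×1000 + 9×100 + 9×10 + 4 → 五千九百九十四 (Chinese numeral)
五千九百九十四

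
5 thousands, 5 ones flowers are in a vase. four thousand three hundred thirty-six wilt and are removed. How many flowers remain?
Convert 5 thousands, 5 ones (place-value notation) → 5×1000 + 5 = 5005 (decimal)
Convert four thousand three hundred thirty-six (English words) → 4×1000 + 3×100 + 36 = 4336 (decimal)
Compute 5005 - 4336 = 669
669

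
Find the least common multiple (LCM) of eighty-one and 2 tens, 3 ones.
Convert eighty-one (English words) → 81 (decimal)
Convert 2 tens, 3 ones (place-value notation) → 2×10 + 3 = 23 (decimal)
Compute lcm(81, 23) = 1863
1863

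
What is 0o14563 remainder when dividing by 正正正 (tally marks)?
Convert 0o14563 (octal) → 1×4096 + 4×512 + 5×64 + 6×8 + 3 = 6515 (decimal)
Convert 正正正 (tally marks) → 5 + 5 + 5 = 15 (decimal)
Compute 6515 mod 15 = 5
5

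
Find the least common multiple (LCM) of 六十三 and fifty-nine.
Convert 六十三 (Chinese numeral) → 6×10 + 3 = 63 (decimal)
Convert fifty-nine (English words) → 59 (decimal)
Compute lcm(63, 59) = 3717
3717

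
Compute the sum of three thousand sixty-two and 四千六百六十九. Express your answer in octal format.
Convert three thousand sixty-two (English words) → 3×1000 + 62 = 3062 (decimal)
Convert 四千六百六十九 (Chinese numeral) → 4×1000 + 6×100 + 6×10 + 9 = 4669 (decimal)
Compute 3062 + 4669 = 7731
Convert 7731 (decimal) → 7731 = 1×4096 + 7×512 + 6×8 + 3 → 0o17063 (octal)
0o17063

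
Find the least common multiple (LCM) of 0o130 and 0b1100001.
Convert 0o130 (octal) → 1×64 + 3×8 = 88 (decimal)
Convert 0b1100001 (binary) → 64 + 32 + 1 = 97 (decimal)
Compute lcm(88, 97) = 8536
8536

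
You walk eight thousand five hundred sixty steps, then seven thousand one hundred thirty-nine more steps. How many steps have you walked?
Convert eight thousand five hundred sixty (English words) → 8×1000 + 5×100 + 60 = 8560 (decimal)
Convert seven thousand one hundred thirty-nine (English words) → 7×1000 + 1×100 + 39 = 7139 (decimal)
Compute 8560 + 7139 = 15699
15699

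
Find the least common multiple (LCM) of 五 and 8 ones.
Convert 五 (Chinese numeral) → 5 (decimal)
Convert 8 ones (place-value notation) → 8 (decimal)
Compute lcm(5, 8) = 40
40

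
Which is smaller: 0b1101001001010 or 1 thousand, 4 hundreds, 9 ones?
Convert 0b1101001001010 (binary) → 4096 + 2048 + 512 + 64 + 8 + 2 = 6730 (decimal)
Convert 1 thousand, 4 hundreds, 9 ones (place-value notation) → 1×1000 + 4×100 + 9 = 1409 (decimal)
Compare 6730 vs 1409: smaller = 1409
1409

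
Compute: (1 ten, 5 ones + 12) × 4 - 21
Convert 1 ten, 5 ones (place-value notation) → 1×10 + 5 = 15 (decimal)
Expression in decimal: (15 + 12) × 4 - 21
Parentheses first: 15 + 12 = 27
Multiply: 27 × 4 = 108
Subtract: 108 - 21 = 87
87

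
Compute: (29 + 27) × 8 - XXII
Convert XXII (Roman numeral) → 10 + 10 + 1 + 1 = 22 (decimal)
Expression in decimal: (29 + 27) × 8 - 22
Parentheses first: 29 + 27 = 56
Multiply: 56 × 8 = 448
Subtract: 448 - 22 = 426
426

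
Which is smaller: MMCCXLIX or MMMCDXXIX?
Convert MMCCXLIX (Roman numeral) → 1000 + 1000 + 100 + 100 + 40 + 9 = 2249 (decimal)
Convert MMMCDXXIX (Roman numeral) → 1000 + 1000 + 1000 + 400 + 10 + 10 + 9 = 3429 (decimal)
Compare 2249 vs 3429: smaller = 2249
2249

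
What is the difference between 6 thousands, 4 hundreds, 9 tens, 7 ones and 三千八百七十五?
Convert 6 thousands, 4 hundreds, 9 tens, 7 ones (place-value notation) → 6×1000 + 4×100 + 9×10 + 7 = 6497 (decimal)
Convert 三千八百七十五 (Chinese numeral) → 3×1000 + 8×100 + 7×10 + 5 = 3875 (decimal)
Difference: |6497 - 3875| = 2622
2622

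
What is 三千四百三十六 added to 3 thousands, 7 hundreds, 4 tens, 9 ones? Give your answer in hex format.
Convert 三千四百三十六 (Chinese numeral) → 3×1000 + 4×100 + 3×10 + 6 = 3436 (decimal)
Convert 3 thousands, 7 hundreds, 4 tens, 9 ones (place-value notation) → 3×1000 + 7×100 + 4×10 + 9 = 3749 (decimal)
Compute 3436 + 3749 = 7185
Convert 7185 (decimal) → 7185 = 1×4096 + 12×256 + 1×16 + 1 → 0x1C11 (hexadecimal)
0x1C11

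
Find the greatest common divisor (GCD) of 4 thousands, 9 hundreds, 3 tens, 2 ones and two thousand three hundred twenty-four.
Convert 4 thousands, 9 hundreds, 3 tens, 2 ones (place-value notation) → 4×1000 + 9×100 + 3×10 + 2 = 4932 (decimal)
Convert two thousand three hundred twenty-four (English words) → 2×1000 + 3×100 + 24 = 2324 (decimal)
Compute gcd(4932, 2324) = 4
4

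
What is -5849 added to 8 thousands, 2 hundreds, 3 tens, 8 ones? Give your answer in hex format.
Convert 8 thousands, 2 hundreds, 3 tens, 8 ones (place-value notation) → 8×1000 + 2×100 + 3×10 + 8 = 8238 (decimal)
Compute -5849 + 8238 = 2389
Convert 2389 (decimal) → 2389 = 9×256 + 5×16 + 5 → 0x955 (hexadecimal)
0x955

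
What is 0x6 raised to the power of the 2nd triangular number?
Convert 0x6 (hexadecimal) → 6 (decimal)
Convert the 2nd triangular number (triangular index) → 2×3/2 = 3 (decimal)
Compute 6 ^ 3 = 216
216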